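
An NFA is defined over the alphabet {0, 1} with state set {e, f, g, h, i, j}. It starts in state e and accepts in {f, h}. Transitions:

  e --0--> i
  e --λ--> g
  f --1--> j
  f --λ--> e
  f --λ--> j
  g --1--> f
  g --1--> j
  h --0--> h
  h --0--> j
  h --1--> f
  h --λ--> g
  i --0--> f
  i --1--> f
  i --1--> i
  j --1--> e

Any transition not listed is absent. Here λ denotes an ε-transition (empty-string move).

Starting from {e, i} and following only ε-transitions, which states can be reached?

Begin with {e, i}.
ε-move e → g; add g.

{e, g, i}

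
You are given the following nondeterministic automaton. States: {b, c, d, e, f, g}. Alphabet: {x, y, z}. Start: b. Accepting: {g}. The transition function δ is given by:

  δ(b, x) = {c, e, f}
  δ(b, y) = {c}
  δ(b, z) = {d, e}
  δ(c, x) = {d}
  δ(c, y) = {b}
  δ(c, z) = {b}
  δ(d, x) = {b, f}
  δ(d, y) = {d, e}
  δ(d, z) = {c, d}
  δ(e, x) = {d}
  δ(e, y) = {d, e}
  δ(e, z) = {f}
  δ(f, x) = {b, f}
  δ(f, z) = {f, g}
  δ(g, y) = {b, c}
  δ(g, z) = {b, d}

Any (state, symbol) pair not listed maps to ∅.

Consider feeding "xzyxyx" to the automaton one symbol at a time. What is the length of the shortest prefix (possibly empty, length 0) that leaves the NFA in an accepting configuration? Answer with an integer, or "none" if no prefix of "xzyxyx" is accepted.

Start in {b}.
Read 'x': {b} → {c, e, f}.
Read 'z': {c, e, f} → {b, f, g}.
None of the earlier sets intersect F, but {b, f, g} does.

2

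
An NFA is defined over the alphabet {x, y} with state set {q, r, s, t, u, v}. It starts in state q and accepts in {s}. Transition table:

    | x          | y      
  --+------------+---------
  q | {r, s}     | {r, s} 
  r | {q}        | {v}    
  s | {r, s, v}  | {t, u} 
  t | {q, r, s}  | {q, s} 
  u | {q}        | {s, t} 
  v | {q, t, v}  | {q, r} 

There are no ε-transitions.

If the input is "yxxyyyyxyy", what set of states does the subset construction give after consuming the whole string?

{q, r, s, t, u, v}

Start in {q}.
Read 'y': q→{r, s}; now {r, s}.
Read 'x': r→{q}, s→{r, s, v}; now {q, r, s, v}.
Read 'x': q→{r, s}, r→{q}, s→{r, s, v}, v→{q, t, v}; now {q, r, s, t, v}.
Read 'y': q→{r, s}, r→{v}, s→{t, u}, t→{q, s}, v→{q, r}; now {q, r, s, t, u, v}.
Read 'y': q→{r, s}, r→{v}, s→{t, u}, t→{q, s}, u→{s, t}, v→{q, r}; now {q, r, s, t, u, v}.
Read 'y': q→{r, s}, r→{v}, s→{t, u}, t→{q, s}, u→{s, t}, v→{q, r}; now {q, r, s, t, u, v}.
Read 'y': q→{r, s}, r→{v}, s→{t, u}, t→{q, s}, u→{s, t}, v→{q, r}; now {q, r, s, t, u, v}.
Read 'x': q→{r, s}, r→{q}, s→{r, s, v}, t→{q, r, s}, u→{q}, v→{q, t, v}; now {q, r, s, t, v}.
Read 'y': q→{r, s}, r→{v}, s→{t, u}, t→{q, s}, v→{q, r}; now {q, r, s, t, u, v}.
Read 'y': q→{r, s}, r→{v}, s→{t, u}, t→{q, s}, u→{s, t}, v→{q, r}; now {q, r, s, t, u, v}.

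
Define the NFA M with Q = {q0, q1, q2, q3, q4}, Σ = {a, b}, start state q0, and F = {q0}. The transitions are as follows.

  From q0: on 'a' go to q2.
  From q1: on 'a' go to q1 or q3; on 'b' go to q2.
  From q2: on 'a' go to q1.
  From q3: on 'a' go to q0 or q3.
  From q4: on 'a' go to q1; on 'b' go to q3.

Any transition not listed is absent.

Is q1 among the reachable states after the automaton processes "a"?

No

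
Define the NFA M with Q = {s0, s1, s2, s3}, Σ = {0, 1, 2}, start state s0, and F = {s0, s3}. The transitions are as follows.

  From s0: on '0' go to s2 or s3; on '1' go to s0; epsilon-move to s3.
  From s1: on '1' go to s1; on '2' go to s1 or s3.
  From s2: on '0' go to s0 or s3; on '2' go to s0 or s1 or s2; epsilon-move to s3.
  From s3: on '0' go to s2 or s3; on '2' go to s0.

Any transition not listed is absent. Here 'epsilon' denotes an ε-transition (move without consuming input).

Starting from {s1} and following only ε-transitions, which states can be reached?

{s1}

Begin with {s1}.
No ε-moves leave this set, so the closure equals the set itself.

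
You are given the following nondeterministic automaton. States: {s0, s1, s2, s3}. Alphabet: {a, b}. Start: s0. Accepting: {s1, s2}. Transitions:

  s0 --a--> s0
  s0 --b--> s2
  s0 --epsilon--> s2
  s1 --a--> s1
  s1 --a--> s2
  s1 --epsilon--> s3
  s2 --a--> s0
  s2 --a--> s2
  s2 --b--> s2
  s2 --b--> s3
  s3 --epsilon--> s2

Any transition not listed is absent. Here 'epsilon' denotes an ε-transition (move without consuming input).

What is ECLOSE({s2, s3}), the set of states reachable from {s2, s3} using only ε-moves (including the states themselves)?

{s2, s3}

Begin with {s2, s3}.
No ε-moves leave this set, so the closure equals the set itself.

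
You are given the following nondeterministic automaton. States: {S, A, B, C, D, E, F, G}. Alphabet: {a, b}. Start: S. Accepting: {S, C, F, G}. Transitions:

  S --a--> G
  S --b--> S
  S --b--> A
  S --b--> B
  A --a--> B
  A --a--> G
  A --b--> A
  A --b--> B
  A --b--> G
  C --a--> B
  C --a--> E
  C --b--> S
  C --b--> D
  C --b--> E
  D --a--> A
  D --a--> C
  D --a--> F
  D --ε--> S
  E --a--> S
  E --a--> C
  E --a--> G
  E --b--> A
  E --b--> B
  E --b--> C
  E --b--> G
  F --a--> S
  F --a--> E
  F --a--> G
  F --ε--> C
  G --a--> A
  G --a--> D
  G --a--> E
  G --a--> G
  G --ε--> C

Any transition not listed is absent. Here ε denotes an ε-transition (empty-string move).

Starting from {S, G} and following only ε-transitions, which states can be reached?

Begin with {S, G}.
ε-move G → C; add C.

{S, C, G}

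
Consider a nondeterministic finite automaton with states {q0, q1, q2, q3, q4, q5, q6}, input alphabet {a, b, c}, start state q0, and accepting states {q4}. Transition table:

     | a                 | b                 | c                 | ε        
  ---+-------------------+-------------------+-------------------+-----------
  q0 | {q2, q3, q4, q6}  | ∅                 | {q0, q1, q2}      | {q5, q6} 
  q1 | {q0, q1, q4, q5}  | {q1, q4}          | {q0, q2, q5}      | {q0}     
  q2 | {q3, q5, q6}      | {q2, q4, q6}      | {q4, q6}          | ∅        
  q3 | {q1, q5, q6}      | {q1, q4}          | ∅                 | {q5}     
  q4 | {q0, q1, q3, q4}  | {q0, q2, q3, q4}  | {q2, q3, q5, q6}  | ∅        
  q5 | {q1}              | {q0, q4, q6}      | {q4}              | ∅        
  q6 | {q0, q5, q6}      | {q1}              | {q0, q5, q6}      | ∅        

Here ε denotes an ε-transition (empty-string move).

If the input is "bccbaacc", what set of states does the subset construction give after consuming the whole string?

{q0, q1, q2, q3, q4, q5, q6}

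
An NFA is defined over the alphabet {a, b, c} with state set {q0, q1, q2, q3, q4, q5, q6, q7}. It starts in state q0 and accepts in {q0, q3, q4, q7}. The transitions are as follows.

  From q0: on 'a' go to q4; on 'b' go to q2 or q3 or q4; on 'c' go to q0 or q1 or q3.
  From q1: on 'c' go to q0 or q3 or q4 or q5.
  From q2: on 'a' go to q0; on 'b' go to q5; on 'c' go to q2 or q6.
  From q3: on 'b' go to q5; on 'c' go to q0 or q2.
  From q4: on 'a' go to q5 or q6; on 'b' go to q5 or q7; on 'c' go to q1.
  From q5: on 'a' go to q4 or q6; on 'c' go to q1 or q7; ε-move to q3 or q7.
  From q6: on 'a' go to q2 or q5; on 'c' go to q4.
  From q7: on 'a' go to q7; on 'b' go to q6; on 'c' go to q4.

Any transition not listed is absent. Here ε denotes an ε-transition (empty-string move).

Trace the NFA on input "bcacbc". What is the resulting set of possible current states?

Start in {q0}.
Read 'b': q0→{q2, q3, q4}; now {q2, q3, q4}.
Read 'c': q2→{q2, q6}, q3→{q0, q2}, q4→{q1}; now {q0, q1, q2, q6}.
Read 'a': q0→{q4}, q1→∅, q2→{q0}, q6→{q2, q5}; union {q0, q2, q4, q5}; ε-closure = {q0, q2, q3, q4, q5, q7}.
Read 'c': q0→{q0, q1, q3}, q2→{q2, q6}, q3→{q0, q2}, q4→{q1}, q5→{q1, q7}, q7→{q4}; now {q0, q1, q2, q3, q4, q6, q7}.
Read 'b': q0→{q2, q3, q4}, q1→∅, q2→{q5}, q3→{q5}, q4→{q5, q7}, q6→∅, q7→{q6}; now {q2, q3, q4, q5, q6, q7}.
Read 'c': q2→{q2, q6}, q3→{q0, q2}, q4→{q1}, q5→{q1, q7}, q6→{q4}, q7→{q4}; now {q0, q1, q2, q4, q6, q7}.

{q0, q1, q2, q4, q6, q7}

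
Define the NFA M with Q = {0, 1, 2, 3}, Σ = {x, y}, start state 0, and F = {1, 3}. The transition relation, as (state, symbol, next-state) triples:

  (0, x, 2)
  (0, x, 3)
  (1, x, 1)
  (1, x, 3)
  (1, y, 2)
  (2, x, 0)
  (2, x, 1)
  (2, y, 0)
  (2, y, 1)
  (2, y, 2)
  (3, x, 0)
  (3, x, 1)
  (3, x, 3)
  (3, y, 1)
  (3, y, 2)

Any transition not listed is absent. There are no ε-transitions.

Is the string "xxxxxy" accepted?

Start in {0}.
Read 'x': 0→{2, 3}; now {2, 3}.
Read 'x': 2→{0, 1}, 3→{0, 1, 3}; now {0, 1, 3}.
Read 'x': 0→{2, 3}, 1→{1, 3}, 3→{0, 1, 3}; now {0, 1, 2, 3}.
Read 'x': 0→{2, 3}, 1→{1, 3}, 2→{0, 1}, 3→{0, 1, 3}; now {0, 1, 2, 3}.
Read 'x': 0→{2, 3}, 1→{1, 3}, 2→{0, 1}, 3→{0, 1, 3}; now {0, 1, 2, 3}.
Read 'y': 0→∅, 1→{2}, 2→{0, 1, 2}, 3→{1, 2}; now {0, 1, 2}.
The final set {0, 1, 2} contains the accepting state 1.

Yes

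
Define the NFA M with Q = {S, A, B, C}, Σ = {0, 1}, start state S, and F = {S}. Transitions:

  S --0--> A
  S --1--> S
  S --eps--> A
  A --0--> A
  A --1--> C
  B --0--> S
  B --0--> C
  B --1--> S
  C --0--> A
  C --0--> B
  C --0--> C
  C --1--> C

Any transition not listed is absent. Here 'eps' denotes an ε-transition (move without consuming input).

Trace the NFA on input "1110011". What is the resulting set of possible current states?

{S, A, C}

Start: ε-closure({S}) = {S, A}.
Read '1': S→{S}, A→{C}; union {S, C}; ε-closure = {S, A, C}.
Read '1': S→{S}, A→{C}, C→{C}; union {S, C}; ε-closure = {S, A, C}.
Read '1': S→{S}, A→{C}, C→{C}; union {S, C}; ε-closure = {S, A, C}.
Read '0': S→{A}, A→{A}, C→{A, B, C}; now {A, B, C}.
Read '0': A→{A}, B→{S, C}, C→{A, B, C}; now {S, A, B, C}.
Read '1': S→{S}, A→{C}, B→{S}, C→{C}; union {S, C}; ε-closure = {S, A, C}.
Read '1': S→{S}, A→{C}, C→{C}; union {S, C}; ε-closure = {S, A, C}.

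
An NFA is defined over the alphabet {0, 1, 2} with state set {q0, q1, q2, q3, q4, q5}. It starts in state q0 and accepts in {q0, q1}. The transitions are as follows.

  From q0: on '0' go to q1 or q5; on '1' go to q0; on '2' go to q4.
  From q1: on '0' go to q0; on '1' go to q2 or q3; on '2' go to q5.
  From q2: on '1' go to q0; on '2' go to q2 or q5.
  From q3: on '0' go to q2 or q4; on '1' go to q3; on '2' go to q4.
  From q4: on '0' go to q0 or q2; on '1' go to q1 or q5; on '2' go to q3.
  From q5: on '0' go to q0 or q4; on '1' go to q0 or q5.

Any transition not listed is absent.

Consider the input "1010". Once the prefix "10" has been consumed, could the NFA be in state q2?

No

Start in {q0}.
Read '1': q0→{q0}; now {q0}.
Read '0': q0→{q1, q5}; now {q1, q5}.
State q2 is not in {q1, q5}.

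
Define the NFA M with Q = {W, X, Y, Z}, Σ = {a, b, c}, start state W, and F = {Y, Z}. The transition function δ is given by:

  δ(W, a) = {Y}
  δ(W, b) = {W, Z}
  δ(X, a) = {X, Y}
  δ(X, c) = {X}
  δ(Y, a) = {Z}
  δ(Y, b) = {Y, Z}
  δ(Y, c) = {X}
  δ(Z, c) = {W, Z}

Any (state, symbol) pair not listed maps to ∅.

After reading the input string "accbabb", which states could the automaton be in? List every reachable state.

∅

Start in {W}.
Read 'a': {W} → {Y}.
Read 'c': {Y} → {X}.
Read 'c': {X} → {X}.
Read 'b': {X} → ∅.
The set is empty and remains empty for the remaining 3 symbols.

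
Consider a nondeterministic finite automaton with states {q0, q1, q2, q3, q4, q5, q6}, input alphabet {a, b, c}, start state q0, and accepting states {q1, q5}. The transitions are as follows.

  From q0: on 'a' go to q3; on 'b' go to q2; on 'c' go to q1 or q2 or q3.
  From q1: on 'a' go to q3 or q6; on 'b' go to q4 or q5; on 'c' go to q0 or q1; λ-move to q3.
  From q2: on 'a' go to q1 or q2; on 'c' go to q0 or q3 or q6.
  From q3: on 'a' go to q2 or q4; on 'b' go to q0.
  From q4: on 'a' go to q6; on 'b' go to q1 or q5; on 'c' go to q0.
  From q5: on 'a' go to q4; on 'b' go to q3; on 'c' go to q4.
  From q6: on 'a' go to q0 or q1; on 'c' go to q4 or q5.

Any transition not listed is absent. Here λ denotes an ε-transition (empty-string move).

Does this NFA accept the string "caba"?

Start in {q0}.
Read 'c': {q0} → {q1, q2, q3}.
Read 'a': {q1, q2, q3} → {q1, q2, q3, q4, q6}.
Read 'b': {q1, q2, q3, q4, q6} → {q0, q1, q3, q4, q5}.
Read 'a': {q0, q1, q3, q4, q5} → {q2, q3, q4, q6}.
The final set {q2, q3, q4, q6} contains no accepting state.

No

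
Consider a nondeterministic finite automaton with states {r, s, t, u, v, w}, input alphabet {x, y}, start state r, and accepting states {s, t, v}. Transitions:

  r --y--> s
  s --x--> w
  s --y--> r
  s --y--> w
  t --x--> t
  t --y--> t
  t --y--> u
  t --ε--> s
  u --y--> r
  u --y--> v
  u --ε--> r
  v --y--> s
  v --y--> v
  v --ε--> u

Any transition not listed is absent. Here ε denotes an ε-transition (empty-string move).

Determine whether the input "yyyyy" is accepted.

Yes

Start in {r}.
Read 'y': {r} → {s}.
Read 'y': {s} → {r, w}.
Read 'y': {r, w} → {s}.
Read 'y': {s} → {r, w}.
Read 'y': {r, w} → {s}.
The final set {s} contains the accepting state s.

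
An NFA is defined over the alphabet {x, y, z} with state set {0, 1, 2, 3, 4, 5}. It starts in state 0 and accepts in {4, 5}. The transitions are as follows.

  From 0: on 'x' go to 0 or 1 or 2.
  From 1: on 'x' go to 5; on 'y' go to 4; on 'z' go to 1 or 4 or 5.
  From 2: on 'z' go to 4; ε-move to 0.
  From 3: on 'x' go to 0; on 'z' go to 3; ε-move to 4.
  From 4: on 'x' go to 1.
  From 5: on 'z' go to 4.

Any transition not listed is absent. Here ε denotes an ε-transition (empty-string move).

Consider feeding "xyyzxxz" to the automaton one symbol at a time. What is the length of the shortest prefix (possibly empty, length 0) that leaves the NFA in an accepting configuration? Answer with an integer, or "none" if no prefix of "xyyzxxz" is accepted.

2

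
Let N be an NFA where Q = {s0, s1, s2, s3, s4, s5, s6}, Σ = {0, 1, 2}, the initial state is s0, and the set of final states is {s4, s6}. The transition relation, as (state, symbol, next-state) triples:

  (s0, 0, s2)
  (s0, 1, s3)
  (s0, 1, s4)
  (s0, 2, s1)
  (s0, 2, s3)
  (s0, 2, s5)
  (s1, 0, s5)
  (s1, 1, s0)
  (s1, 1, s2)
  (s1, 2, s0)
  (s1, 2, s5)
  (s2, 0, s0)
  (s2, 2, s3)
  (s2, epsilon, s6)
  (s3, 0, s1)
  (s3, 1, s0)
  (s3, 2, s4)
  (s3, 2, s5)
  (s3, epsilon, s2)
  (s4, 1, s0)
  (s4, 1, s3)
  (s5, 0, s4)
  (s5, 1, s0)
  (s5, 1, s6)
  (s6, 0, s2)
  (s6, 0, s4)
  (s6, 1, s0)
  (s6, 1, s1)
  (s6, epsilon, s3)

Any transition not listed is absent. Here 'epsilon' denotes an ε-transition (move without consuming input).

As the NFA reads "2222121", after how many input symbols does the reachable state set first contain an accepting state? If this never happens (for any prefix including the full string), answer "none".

1

Start in {s0}.
Read '2': {s0} → {s1, s2, s3, s5, s6}.
None of the earlier sets intersect F, but {s1, s2, s3, s5, s6} does.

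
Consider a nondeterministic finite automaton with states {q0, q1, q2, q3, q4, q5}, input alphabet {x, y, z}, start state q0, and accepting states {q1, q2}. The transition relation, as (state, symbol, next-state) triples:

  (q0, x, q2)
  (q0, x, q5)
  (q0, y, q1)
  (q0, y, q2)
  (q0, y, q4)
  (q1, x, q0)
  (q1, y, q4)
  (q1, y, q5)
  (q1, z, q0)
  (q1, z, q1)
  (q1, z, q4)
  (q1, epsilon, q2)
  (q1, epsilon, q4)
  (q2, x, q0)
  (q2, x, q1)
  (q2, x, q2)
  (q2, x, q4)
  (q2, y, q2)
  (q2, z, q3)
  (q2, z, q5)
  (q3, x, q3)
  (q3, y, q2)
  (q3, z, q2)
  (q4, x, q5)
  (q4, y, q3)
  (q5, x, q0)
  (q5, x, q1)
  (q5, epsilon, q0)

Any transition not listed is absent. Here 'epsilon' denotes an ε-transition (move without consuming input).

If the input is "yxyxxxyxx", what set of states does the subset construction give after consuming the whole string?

Start in {q0}.
Read 'y': q0→{q1, q2, q4}; now {q1, q2, q4}.
Read 'x': q1→{q0}, q2→{q0, q1, q2, q4}, q4→{q5}; now {q0, q1, q2, q4, q5}.
Read 'y': q0→{q1, q2, q4}, q1→{q4, q5}, q2→{q2}, q4→{q3}, q5→∅; union {q1, q2, q3, q4, q5}; ε-closure = {q0, q1, q2, q3, q4, q5}.
Read 'x': q0→{q2, q5}, q1→{q0}, q2→{q0, q1, q2, q4}, q3→{q3}, q4→{q5}, q5→{q0, q1}; now {q0, q1, q2, q3, q4, q5}.
Read 'x': q0→{q2, q5}, q1→{q0}, q2→{q0, q1, q2, q4}, q3→{q3}, q4→{q5}, q5→{q0, q1}; now {q0, q1, q2, q3, q4, q5}.
Read 'x': q0→{q2, q5}, q1→{q0}, q2→{q0, q1, q2, q4}, q3→{q3}, q4→{q5}, q5→{q0, q1}; now {q0, q1, q2, q3, q4, q5}.
Read 'y': q0→{q1, q2, q4}, q1→{q4, q5}, q2→{q2}, q3→{q2}, q4→{q3}, q5→∅; union {q1, q2, q3, q4, q5}; ε-closure = {q0, q1, q2, q3, q4, q5}.
Read 'x': q0→{q2, q5}, q1→{q0}, q2→{q0, q1, q2, q4}, q3→{q3}, q4→{q5}, q5→{q0, q1}; now {q0, q1, q2, q3, q4, q5}.
Read 'x': q0→{q2, q5}, q1→{q0}, q2→{q0, q1, q2, q4}, q3→{q3}, q4→{q5}, q5→{q0, q1}; now {q0, q1, q2, q3, q4, q5}.

{q0, q1, q2, q3, q4, q5}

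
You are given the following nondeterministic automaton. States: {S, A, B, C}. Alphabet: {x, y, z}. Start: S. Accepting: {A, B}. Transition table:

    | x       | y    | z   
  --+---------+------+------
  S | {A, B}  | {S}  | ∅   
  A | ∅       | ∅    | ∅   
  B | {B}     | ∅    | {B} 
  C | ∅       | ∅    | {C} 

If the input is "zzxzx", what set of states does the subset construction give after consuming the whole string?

∅

Start in {S}.
Read 'z': {S} → ∅.
The set is empty and remains empty for the remaining 4 symbols.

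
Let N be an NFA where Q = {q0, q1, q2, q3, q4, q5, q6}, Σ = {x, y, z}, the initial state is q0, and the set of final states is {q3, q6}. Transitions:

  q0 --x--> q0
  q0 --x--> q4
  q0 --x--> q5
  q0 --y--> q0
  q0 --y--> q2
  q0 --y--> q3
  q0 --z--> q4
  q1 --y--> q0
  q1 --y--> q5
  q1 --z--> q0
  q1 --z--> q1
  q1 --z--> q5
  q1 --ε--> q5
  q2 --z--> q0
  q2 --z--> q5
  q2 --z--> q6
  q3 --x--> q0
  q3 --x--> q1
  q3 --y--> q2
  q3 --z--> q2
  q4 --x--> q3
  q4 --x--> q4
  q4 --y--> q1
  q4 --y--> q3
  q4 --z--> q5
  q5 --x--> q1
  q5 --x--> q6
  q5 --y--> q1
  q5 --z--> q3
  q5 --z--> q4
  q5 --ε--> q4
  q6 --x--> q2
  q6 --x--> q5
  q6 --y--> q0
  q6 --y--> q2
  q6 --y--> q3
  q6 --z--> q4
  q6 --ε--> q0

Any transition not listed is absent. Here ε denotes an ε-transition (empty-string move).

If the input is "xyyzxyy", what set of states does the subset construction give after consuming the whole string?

Start in {q0}.
Read 'x': {q0} → {q0, q4, q5}.
Read 'y': {q0, q4, q5} → {q0, q1, q2, q3, q4, q5}.
Read 'y': {q0, q1, q2, q3, q4, q5} → {q0, q1, q2, q3, q4, q5}.
Read 'z': {q0, q1, q2, q3, q4, q5} → {q0, q1, q2, q3, q4, q5, q6}.
Read 'x': {q0, q1, q2, q3, q4, q5, q6} → {q0, q1, q2, q3, q4, q5, q6}.
Read 'y': {q0, q1, q2, q3, q4, q5, q6} → {q0, q1, q2, q3, q4, q5}.
Read 'y': {q0, q1, q2, q3, q4, q5} → {q0, q1, q2, q3, q4, q5}.

{q0, q1, q2, q3, q4, q5}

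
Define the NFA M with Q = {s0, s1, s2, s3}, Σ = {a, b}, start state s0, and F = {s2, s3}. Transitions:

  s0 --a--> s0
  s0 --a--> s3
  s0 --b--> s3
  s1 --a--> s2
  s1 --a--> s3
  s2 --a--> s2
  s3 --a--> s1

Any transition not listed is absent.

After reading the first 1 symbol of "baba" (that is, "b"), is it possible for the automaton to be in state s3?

Yes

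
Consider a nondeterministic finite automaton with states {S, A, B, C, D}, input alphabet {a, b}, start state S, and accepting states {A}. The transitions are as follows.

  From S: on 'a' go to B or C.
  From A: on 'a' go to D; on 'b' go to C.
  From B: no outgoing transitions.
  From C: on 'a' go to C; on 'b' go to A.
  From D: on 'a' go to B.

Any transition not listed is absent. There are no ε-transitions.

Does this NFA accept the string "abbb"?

Yes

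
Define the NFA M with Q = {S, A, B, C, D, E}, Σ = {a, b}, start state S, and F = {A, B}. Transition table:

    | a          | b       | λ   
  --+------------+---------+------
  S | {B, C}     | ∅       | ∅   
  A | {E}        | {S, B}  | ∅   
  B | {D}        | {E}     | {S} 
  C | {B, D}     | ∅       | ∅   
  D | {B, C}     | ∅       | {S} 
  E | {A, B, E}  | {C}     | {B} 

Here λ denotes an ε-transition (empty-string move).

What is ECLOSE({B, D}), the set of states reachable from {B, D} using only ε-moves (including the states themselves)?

Begin with {B, D}.
ε-move D → S; add S.

{S, B, D}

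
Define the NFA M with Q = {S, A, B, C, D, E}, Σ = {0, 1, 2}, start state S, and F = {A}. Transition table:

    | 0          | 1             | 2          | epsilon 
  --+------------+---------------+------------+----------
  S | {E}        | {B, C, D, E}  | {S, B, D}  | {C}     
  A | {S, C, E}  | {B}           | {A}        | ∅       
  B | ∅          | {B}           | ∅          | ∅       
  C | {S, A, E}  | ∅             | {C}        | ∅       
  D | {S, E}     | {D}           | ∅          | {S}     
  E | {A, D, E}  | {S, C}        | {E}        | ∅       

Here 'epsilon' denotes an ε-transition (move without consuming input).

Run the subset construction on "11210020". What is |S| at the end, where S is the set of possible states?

Start: ε-closure({S}) = {S, C}.
Read '1': S→{B, C, D, E}, C→∅; union {B, C, D, E}; ε-closure = {S, B, C, D, E}.
Read '1': S→{B, C, D, E}, B→{B}, C→∅, D→{D}, E→{S, C}; now {S, B, C, D, E}.
Read '2': S→{S, B, D}, B→∅, C→{C}, D→∅, E→{E}; now {S, B, C, D, E}.
Read '1': S→{B, C, D, E}, B→{B}, C→∅, D→{D}, E→{S, C}; now {S, B, C, D, E}.
Read '0': S→{E}, B→∅, C→{S, A, E}, D→{S, E}, E→{A, D, E}; union {S, A, D, E}; ε-closure = {S, A, C, D, E}.
Read '0': S→{E}, A→{S, C, E}, C→{S, A, E}, D→{S, E}, E→{A, D, E}; now {S, A, C, D, E}.
Read '2': S→{S, B, D}, A→{A}, C→{C}, D→∅, E→{E}; now {S, A, B, C, D, E}.
Read '0': S→{E}, A→{S, C, E}, B→∅, C→{S, A, E}, D→{S, E}, E→{A, D, E}; now {S, A, C, D, E}.
That set has 5 states.

5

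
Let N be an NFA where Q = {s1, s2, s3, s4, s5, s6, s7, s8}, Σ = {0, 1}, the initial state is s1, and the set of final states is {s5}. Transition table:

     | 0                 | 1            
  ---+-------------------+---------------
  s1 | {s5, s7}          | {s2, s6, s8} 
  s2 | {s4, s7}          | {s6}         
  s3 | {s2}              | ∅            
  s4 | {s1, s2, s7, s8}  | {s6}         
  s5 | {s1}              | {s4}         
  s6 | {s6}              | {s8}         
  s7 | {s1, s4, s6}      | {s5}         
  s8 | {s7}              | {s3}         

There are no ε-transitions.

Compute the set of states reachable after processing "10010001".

{s2, s3, s4, s5, s6, s8}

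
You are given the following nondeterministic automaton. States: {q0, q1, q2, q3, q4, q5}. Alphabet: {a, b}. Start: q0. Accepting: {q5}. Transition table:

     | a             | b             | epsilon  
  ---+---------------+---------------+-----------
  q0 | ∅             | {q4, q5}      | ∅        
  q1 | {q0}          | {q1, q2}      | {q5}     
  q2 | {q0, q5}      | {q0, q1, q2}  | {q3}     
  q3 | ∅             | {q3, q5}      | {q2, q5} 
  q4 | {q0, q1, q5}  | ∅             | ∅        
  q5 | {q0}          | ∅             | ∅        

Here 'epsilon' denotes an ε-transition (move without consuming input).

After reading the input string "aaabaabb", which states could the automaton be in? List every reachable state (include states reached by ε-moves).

Start in {q0}.
Read 'a': {q0} → ∅.
The set is empty and remains empty for the remaining 7 symbols.

∅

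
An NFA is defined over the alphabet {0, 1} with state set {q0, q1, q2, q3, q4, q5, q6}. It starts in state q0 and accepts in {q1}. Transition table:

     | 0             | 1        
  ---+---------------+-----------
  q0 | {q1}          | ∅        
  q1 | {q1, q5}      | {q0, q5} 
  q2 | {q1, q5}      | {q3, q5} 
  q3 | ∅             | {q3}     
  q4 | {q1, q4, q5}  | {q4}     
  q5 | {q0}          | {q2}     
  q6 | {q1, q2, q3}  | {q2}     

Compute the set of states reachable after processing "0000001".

{q0, q2, q5}

Start in {q0}.
Read '0': q0→{q1}; now {q1}.
Read '0': q1→{q1, q5}; now {q1, q5}.
Read '0': q1→{q1, q5}, q5→{q0}; now {q0, q1, q5}.
Read '0': q0→{q1}, q1→{q1, q5}, q5→{q0}; now {q0, q1, q5}.
Read '0': q0→{q1}, q1→{q1, q5}, q5→{q0}; now {q0, q1, q5}.
Read '0': q0→{q1}, q1→{q1, q5}, q5→{q0}; now {q0, q1, q5}.
Read '1': q0→∅, q1→{q0, q5}, q5→{q2}; now {q0, q2, q5}.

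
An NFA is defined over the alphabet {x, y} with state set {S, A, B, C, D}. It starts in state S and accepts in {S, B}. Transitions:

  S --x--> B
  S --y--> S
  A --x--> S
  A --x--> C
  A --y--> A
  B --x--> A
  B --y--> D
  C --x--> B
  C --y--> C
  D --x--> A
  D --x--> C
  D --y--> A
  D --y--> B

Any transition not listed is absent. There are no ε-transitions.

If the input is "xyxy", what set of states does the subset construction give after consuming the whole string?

Start in {S}.
Read 'x': S→{B}; now {B}.
Read 'y': B→{D}; now {D}.
Read 'x': D→{A, C}; now {A, C}.
Read 'y': A→{A}, C→{C}; now {A, C}.

{A, C}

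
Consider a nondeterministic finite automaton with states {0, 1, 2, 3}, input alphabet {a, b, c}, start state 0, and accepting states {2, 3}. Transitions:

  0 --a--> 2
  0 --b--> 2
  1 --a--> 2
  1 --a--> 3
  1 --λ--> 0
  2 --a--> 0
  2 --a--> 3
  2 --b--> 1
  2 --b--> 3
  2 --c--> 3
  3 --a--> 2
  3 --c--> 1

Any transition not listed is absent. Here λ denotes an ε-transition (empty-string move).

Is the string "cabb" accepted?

No

Start in {0}.
Read 'c': {0} → ∅.
The set is empty and remains empty for the remaining 3 symbols.
The final set ∅ contains no accepting state.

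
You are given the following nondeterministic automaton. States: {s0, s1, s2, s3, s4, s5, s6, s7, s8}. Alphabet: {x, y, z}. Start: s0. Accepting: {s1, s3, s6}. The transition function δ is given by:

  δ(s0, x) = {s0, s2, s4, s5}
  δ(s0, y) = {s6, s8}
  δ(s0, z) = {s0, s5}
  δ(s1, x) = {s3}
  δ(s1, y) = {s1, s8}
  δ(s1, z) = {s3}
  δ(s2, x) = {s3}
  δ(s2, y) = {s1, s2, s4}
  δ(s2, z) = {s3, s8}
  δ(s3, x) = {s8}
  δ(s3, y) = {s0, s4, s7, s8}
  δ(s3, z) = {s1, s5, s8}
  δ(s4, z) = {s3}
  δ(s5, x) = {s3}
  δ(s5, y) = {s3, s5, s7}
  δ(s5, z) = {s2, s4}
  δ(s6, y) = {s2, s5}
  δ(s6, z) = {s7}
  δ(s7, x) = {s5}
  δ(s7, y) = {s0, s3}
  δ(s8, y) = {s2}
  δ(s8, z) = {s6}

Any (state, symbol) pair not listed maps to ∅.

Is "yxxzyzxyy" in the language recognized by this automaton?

Start in {s0}.
Read 'y': s0→{s6, s8}; now {s6, s8}.
Read 'x': s6→∅, s8→∅; now ∅.
The set is empty and remains empty for the remaining 7 symbols.
The final set ∅ contains no accepting state.

No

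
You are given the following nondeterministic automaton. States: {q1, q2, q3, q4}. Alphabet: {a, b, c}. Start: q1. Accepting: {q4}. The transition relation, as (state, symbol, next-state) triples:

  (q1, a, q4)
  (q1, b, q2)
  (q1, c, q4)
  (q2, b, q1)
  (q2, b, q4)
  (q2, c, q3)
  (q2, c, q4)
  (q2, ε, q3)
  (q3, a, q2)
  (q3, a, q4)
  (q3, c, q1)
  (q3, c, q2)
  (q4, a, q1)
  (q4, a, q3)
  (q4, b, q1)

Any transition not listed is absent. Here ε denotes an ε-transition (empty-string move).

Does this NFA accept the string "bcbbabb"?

Yes

Start in {q1}.
Read 'b': q1→{q2}; union {q2}; ε-closure = {q2, q3}.
Read 'c': q2→{q3, q4}, q3→{q1, q2}; now {q1, q2, q3, q4}.
Read 'b': q1→{q2}, q2→{q1, q4}, q3→∅, q4→{q1}; union {q1, q2, q4}; ε-closure = {q1, q2, q3, q4}.
Read 'b': q1→{q2}, q2→{q1, q4}, q3→∅, q4→{q1}; union {q1, q2, q4}; ε-closure = {q1, q2, q3, q4}.
Read 'a': q1→{q4}, q2→∅, q3→{q2, q4}, q4→{q1, q3}; now {q1, q2, q3, q4}.
Read 'b': q1→{q2}, q2→{q1, q4}, q3→∅, q4→{q1}; union {q1, q2, q4}; ε-closure = {q1, q2, q3, q4}.
Read 'b': q1→{q2}, q2→{q1, q4}, q3→∅, q4→{q1}; union {q1, q2, q4}; ε-closure = {q1, q2, q3, q4}.
The final set {q1, q2, q3, q4} contains the accepting state q4.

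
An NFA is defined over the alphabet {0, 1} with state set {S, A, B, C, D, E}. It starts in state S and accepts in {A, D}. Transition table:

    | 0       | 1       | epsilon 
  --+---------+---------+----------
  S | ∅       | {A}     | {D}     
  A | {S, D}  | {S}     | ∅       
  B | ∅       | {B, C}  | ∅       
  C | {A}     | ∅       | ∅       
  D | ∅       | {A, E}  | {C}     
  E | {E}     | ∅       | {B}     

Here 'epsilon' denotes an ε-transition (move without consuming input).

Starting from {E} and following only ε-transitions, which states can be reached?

Begin with {E}.
ε-move E → B; add B.

{B, E}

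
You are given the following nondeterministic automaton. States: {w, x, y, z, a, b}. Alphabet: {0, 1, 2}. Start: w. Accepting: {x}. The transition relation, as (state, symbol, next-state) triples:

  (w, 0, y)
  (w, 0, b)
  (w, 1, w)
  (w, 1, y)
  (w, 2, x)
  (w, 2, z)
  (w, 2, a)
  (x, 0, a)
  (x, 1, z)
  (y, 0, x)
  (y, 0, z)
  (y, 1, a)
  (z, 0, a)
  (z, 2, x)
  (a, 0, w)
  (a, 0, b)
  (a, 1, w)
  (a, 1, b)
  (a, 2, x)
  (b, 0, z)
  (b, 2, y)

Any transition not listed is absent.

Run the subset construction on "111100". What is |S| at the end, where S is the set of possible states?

5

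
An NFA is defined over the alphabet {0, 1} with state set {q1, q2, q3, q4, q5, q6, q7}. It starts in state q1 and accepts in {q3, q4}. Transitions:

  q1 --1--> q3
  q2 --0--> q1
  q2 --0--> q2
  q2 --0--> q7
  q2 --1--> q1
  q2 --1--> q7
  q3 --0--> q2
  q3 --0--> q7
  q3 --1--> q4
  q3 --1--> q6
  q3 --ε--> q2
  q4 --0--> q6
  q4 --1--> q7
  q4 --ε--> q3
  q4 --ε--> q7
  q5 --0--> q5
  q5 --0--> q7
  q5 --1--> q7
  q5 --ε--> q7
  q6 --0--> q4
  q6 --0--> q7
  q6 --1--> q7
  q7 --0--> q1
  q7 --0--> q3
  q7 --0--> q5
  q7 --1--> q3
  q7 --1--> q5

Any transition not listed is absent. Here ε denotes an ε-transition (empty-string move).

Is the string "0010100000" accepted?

No

Start in {q1}.
Read '0': q1→∅; now ∅.
The set is empty and remains empty for the remaining 9 symbols.
The final set ∅ contains no accepting state.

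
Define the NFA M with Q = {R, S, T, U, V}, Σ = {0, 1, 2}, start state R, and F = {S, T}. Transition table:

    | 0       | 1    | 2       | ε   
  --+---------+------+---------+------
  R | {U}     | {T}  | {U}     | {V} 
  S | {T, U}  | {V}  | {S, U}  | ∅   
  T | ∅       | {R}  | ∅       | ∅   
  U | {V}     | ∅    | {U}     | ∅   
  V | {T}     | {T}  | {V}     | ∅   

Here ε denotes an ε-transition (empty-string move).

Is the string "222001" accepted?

Start: ε-closure({R}) = {R, V}.
Read '2': R→{U}, V→{V}; now {U, V}.
Read '2': U→{U}, V→{V}; now {U, V}.
Read '2': U→{U}, V→{V}; now {U, V}.
Read '0': U→{V}, V→{T}; now {T, V}.
Read '0': T→∅, V→{T}; now {T}.
Read '1': T→{R}; union {R}; ε-closure = {R, V}.
The final set {R, V} contains no accepting state.

No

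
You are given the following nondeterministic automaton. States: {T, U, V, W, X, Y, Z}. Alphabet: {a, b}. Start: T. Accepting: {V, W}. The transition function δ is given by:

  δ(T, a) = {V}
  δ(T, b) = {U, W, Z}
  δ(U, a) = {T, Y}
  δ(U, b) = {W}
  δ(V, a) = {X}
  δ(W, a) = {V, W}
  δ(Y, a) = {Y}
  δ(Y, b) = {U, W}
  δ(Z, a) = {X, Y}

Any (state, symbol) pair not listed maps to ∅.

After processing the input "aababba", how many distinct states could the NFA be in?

Start in {T}.
Read 'a': {T} → {V}.
Read 'a': {V} → {X}.
Read 'b': {X} → ∅.
The set is empty and remains empty for the remaining 4 symbols.
That set has 0 states.

0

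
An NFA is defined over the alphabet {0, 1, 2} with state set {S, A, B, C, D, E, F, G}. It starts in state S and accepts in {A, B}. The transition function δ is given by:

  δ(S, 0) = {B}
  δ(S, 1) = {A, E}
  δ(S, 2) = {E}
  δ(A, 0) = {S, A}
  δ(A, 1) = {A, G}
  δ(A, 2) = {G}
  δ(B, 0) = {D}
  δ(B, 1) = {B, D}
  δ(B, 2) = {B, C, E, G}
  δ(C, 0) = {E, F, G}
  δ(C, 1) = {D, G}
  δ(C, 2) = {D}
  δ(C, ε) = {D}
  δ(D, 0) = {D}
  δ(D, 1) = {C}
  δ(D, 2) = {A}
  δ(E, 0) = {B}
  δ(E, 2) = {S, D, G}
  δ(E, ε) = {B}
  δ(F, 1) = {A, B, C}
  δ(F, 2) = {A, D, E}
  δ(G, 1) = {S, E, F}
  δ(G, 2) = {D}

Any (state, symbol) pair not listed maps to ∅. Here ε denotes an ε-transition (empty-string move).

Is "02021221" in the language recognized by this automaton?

Start in {S}.
Read '0': {S} → {B}.
Read '2': {B} → {B, C, D, E, G}.
Read '0': {B, C, D, E, G} → {B, D, E, F, G}.
Read '2': {B, D, E, F, G} → {S, A, B, C, D, E, G}.
Read '1': {S, A, B, C, D, E, G} → {S, A, B, C, D, E, F, G}.
Read '2': {S, A, B, C, D, E, F, G} → {S, A, B, C, D, E, G}.
Read '2': {S, A, B, C, D, E, G} → {S, A, B, C, D, E, G}.
Read '1': {S, A, B, C, D, E, G} → {S, A, B, C, D, E, F, G}.
The final set {S, A, B, C, D, E, F, G} contains the accepting states A, B.

Yes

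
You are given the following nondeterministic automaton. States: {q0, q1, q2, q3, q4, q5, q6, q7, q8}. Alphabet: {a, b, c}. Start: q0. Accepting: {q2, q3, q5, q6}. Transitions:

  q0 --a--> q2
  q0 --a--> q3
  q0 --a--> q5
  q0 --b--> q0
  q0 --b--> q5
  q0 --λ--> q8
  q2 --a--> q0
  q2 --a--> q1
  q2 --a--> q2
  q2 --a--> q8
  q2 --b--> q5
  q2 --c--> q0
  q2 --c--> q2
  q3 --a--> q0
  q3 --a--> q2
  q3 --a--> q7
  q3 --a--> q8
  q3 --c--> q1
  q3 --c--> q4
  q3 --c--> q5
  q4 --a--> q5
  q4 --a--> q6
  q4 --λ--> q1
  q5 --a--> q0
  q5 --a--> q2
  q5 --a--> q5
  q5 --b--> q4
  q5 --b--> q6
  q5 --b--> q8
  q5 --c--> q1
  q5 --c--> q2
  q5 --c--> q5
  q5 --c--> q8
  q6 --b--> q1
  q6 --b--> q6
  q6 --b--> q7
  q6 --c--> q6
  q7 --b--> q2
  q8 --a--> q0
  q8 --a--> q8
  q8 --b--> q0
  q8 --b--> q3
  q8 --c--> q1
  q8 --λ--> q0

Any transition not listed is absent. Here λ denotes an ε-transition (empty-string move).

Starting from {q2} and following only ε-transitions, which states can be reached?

{q2}

Begin with {q2}.
No ε-moves leave this set, so the closure equals the set itself.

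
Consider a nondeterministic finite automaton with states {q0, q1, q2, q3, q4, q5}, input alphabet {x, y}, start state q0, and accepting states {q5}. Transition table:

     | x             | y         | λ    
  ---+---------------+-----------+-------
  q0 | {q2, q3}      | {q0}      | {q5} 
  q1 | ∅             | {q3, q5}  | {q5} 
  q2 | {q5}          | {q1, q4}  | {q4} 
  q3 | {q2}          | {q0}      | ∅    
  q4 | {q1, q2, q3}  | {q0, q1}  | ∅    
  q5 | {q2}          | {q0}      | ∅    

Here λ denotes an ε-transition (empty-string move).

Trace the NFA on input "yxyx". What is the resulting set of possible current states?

{q1, q2, q3, q4, q5}

Start: ε-closure({q0}) = {q0, q5}.
Read 'y': {q0, q5} → {q0, q5}.
Read 'x': {q0, q5} → {q2, q3, q4}.
Read 'y': {q2, q3, q4} → {q0, q1, q4, q5}.
Read 'x': {q0, q1, q4, q5} → {q1, q2, q3, q4, q5}.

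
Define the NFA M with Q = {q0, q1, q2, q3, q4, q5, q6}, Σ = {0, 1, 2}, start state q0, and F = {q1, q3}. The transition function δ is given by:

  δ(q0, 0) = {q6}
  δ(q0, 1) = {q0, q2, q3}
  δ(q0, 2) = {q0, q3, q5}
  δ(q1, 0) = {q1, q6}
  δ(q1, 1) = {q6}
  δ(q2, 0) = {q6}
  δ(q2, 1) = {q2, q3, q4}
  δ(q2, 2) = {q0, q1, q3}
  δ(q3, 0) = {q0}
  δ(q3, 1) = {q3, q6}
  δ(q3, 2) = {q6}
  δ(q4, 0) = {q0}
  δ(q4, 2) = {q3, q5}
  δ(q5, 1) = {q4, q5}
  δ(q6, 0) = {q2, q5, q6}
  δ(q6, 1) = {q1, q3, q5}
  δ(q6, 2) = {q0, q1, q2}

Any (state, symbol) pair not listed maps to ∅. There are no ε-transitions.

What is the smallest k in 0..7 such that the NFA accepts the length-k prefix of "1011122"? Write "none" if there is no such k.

Start in {q0}.
Read '1': q0→{q0, q2, q3}; now {q0, q2, q3}.
None of the earlier sets intersect F, but {q0, q2, q3} does.

1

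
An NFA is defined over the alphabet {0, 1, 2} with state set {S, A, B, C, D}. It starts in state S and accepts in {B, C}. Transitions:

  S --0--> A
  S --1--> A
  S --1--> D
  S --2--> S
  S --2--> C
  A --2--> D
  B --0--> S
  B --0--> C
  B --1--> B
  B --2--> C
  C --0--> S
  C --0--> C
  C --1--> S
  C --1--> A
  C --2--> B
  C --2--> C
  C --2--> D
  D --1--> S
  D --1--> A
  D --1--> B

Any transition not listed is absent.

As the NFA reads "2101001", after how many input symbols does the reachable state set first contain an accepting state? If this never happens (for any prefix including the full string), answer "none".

1

Start in {S}.
Read '2': S→{S, C}; now {S, C}.
None of the earlier sets intersect F, but {S, C} does.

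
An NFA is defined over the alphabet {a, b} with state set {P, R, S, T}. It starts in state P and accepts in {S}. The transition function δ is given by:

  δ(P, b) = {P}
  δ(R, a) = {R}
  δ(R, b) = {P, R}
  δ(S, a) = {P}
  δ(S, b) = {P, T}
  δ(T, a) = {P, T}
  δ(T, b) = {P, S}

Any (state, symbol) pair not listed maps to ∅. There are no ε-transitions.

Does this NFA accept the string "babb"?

Start in {P}.
Read 'b': {P} → {P}.
Read 'a': {P} → ∅.
The set is empty and remains empty for the remaining 2 symbols.
The final set ∅ contains no accepting state.

No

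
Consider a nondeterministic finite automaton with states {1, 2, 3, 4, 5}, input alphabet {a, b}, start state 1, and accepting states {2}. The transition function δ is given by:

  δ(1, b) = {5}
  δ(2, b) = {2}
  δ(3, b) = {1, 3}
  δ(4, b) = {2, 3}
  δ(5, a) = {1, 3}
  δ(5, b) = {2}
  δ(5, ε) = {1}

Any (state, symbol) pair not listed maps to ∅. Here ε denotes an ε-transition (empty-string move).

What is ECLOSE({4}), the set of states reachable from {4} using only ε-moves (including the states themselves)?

Begin with {4}.
No ε-moves leave this set, so the closure equals the set itself.

{4}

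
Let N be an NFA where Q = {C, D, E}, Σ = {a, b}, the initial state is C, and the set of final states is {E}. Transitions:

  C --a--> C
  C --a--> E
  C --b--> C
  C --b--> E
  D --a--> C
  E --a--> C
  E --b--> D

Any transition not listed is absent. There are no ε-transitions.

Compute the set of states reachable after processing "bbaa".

{C, E}

Start in {C}.
Read 'b': C→{C, E}; now {C, E}.
Read 'b': C→{C, E}, E→{D}; now {C, D, E}.
Read 'a': C→{C, E}, D→{C}, E→{C}; now {C, E}.
Read 'a': C→{C, E}, E→{C}; now {C, E}.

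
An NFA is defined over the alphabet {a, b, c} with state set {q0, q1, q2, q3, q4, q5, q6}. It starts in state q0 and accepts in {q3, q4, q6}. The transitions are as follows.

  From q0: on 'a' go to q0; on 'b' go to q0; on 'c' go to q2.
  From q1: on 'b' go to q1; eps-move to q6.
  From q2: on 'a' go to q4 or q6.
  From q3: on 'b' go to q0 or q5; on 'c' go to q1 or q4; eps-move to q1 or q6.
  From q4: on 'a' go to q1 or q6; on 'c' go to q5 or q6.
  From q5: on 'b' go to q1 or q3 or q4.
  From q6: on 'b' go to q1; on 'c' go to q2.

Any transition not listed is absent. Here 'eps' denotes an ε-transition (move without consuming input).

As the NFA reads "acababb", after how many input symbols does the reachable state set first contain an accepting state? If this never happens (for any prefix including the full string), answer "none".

Start in {q0}.
Read 'a': {q0} → {q0}.
Read 'c': {q0} → {q2}.
Read 'a': {q2} → {q4, q6}.
None of the earlier sets intersect F, but {q4, q6} does.

3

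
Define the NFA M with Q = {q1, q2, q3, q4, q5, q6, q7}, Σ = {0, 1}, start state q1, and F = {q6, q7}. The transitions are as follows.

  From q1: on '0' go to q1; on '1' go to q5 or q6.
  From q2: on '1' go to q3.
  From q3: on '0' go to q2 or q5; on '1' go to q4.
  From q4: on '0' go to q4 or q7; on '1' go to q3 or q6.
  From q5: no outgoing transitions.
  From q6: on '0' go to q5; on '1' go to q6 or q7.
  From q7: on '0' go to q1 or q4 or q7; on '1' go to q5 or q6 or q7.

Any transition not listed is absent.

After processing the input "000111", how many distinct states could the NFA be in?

3

Start in {q1}.
Read '0': {q1} → {q1}.
Read '0': {q1} → {q1}.
Read '0': {q1} → {q1}.
Read '1': {q1} → {q5, q6}.
Read '1': {q5, q6} → {q6, q7}.
Read '1': {q6, q7} → {q5, q6, q7}.
That set has 3 states.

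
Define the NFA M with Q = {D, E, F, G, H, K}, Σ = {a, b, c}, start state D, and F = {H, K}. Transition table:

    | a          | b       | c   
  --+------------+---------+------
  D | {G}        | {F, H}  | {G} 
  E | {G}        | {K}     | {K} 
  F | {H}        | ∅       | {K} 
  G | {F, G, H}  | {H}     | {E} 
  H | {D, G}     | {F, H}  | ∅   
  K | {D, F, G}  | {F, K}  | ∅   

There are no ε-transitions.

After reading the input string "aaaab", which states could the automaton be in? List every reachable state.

{F, H}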